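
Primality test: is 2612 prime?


2612 / 2 = 1306 (exact division)
2612 is NOT prime.

No, 2612 is not prime


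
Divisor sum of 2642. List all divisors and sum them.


Divisors of 2642: 1, 2, 1321, 2642
Sum = 1 + 2 + 1321 + 2642 = 3966

σ(2642) = 3966


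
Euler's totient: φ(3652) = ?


3652 = 2^2 × 11 × 83
Prime factors: 2, 11, 83
φ(3652) = 3652 × (1-1/2) × (1-1/11) × (1-1/83)
= 3652 × 1/2 × 10/11 × 82/83 = 1640

φ(3652) = 1640


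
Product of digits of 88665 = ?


8 × 8 × 6 × 6 × 5 = 11520


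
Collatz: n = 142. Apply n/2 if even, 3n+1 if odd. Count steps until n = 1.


142 → 71 → 214 → 107 → 322 → 161 → 484 → 242 → 121 → 364 → 182 → 91 → 274 → 137 → 412 → 206 → 103 → 310 → 155 → 466 → 233 → 700 → 350 → 175 → 526 → 263 → 790 → 395 → 1186 → 593 → 1780 → 890 → 445 → 1336 → 668 → 334 → 167 → 502 → 251 → 754 → 377 → 1132 → 566 → 283 → 850 → 425 → 1276 → 638 → 319 → 958 → 479 → 1438 → 719 → 2158 → 1079 → 3238 → 1619 → 4858 → 2429 → 7288 → 3644 → 1822 → 911 → 2734 → 1367 → 4102 → 2051 → 6154 → 3077 → 9232 → 4616 → 2308 → 1154 → 577 → 1732 → 866 → 433 → 1300 → 650 → 325 → 976 → 488 → 244 → 122 → 61 → 184 → 92 → 46 → 23 → 70 → 35 → 106 → 53 → 160 → 80 → 40 → 20 → 10 → 5 → 16 → 8 → 4 → 2 → 1
Total steps = 103

103 steps


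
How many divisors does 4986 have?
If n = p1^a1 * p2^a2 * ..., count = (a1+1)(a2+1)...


4986 = 2^1 × 3^2 × 277^1
d(4986) = (1+1) × (2+1) × (1+1) = 12

12 divisors


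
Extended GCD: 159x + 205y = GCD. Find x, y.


Tabular extended Euclidean (each row: r = 159*s + 205*t):
r=159, s=1, t=0
r=205, s=0, t=1
q=0: r=159, s=1, t=0   [159*(1) + 205*(0) = 159]
q=1: r=46, s=-1, t=1   [159*(-1) + 205*(1) = 46]
q=3: r=21, s=4, t=-3   [159*(4) + 205*(-3) = 21]
q=2: r=4, s=-9, t=7   [159*(-9) + 205*(7) = 4]
q=5: r=1, s=49, t=-38   [159*(49) + 205*(-38) = 1]
q=4: r=0, s=-205, t=159   [159*(-205) + 205*(159) = 0]
GCD = 1; from the row with r=1: x=49, y=-38
Check: 159*(49) + 205*(-38) = 7791 - 7790 = 1

GCD = 1, x = 49, y = -38


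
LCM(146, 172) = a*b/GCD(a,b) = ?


GCD(146, 172) = 2
LCM = 146*172/2 = 25112/2 = 12556

LCM = 12556


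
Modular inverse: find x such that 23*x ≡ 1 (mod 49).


Use the extended Euclidean algorithm on (49, 23); each row r = 49*s + 23*t:
r=49, s=1, t=0
r=23, s=0, t=1
q=2: r=3, s=1, t=-2   [49*(1) + 23*(-2) = 3]
q=7: r=2, s=-7, t=15   [49*(-7) + 23*(15) = 2]
q=1: r=1, s=8, t=-17   [49*(8) + 23*(-17) = 1]
q=2: r=0, s=-23, t=49   [49*(-23) + 23*(49) = 0]
GCD = 1 with t = -17, so 23*(-17) ≡ 1 (mod 49)
Inverse = -17 mod 49 = 32
Check: 23 * 32 = 736 ≡ 1 (mod 49)

23^(-1) ≡ 32 (mod 49)


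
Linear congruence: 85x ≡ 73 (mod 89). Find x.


GCD(85, 89) = 1, unique solution
a^(-1) mod 89 = 22
x = 22 * 73 mod 89 = 4

x ≡ 4 (mod 89)


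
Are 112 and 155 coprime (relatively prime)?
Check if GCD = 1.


Euclidean algorithm:
155 = 1 * 112 + 43
112 = 2 * 43 + 26
43 = 1 * 26 + 17
26 = 1 * 17 + 9
17 = 1 * 9 + 8
9 = 1 * 8 + 1
8 = 8 * 1 + 0
GCD(112, 155) = 1

Yes, coprime (GCD = 1)


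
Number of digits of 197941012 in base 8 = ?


197941012 in base 8 = 1363053424
Number of digits = 10

10 digits (base 8)


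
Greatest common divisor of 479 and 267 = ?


479 = 1 * 267 + 212
267 = 1 * 212 + 55
212 = 3 * 55 + 47
55 = 1 * 47 + 8
47 = 5 * 8 + 7
8 = 1 * 7 + 1
7 = 7 * 1 + 0
GCD = 1


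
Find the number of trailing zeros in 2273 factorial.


floor(2273/5) = 454
floor(2273/25) = 90
floor(2273/125) = 18
floor(2273/625) = 3
Total = 565

565 trailing zeros


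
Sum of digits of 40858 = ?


4 + 0 + 8 + 5 + 8 = 25


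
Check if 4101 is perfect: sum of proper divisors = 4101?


Proper divisors of 4101: 1, 3, 1367
Sum = 1 + 3 + 1367 = 1371

No, 4101 is not perfect (1371 ≠ 4101)


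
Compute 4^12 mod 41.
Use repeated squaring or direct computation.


4^1 mod 41 = 4
4^2 mod 41 = 16
4^3 mod 41 = 23
4^4 mod 41 = 10
4^5 mod 41 = 40
4^6 mod 41 = 37
4^7 mod 41 = 25
4^8 mod 41 = 18
4^9 mod 41 = 31
4^10 mod 41 = 1
4^11 mod 41 = 4
4^12 mod 41 = 16


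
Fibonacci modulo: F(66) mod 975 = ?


F(k) mod 975 for k=1..66:
1, 1, 2, 3, 5, 8, 13, 21, 34, 55, 89, 144, 233, 377, 610, 12, 622, 634, 281, 915, 221, 161, 382, 543, 925, 493, 443, 936, 404, 365, 769, 159, 928, 112, 65, 177, 242, 419, 661, 105, 766, 871, 662, 558, 245, 803, 73, 876, 949, 850, 824, 699, 548, 272, 820, 117, 937, 79, 41, 120, 161, 281, 442, 723, 190, 913
F(66) mod 975 = 913


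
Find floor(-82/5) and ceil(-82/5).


-82/5 = -16.4000
floor = -17
ceil = -16

floor = -17, ceil = -16


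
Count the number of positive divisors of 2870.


2870 = 2^1 × 5^1 × 7^1 × 41^1
d(2870) = (1+1) × (1+1) × (1+1) × (1+1) = 16

16 divisors


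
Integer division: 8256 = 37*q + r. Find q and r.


8256 = 37 * 223 + 5
Check: 8251 + 5 = 8256

q = 223, r = 5


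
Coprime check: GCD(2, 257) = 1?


Euclidean algorithm:
257 = 128 * 2 + 1
2 = 2 * 1 + 0
GCD(2, 257) = 1

Yes, coprime (GCD = 1)


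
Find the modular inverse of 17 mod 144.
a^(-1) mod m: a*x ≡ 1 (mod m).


Use the extended Euclidean algorithm on (144, 17); each row r = 144*s + 17*t:
r=144, s=1, t=0
r=17, s=0, t=1
q=8: r=8, s=1, t=-8   [144*(1) + 17*(-8) = 8]
q=2: r=1, s=-2, t=17   [144*(-2) + 17*(17) = 1]
q=8: r=0, s=17, t=-144   [144*(17) + 17*(-144) = 0]
GCD = 1 with t = 17, so 17*(17) ≡ 1 (mod 144)
Inverse = 17 mod 144 = 17
Check: 17 * 17 = 289 ≡ 1 (mod 144)

17^(-1) ≡ 17 (mod 144)


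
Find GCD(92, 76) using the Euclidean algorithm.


92 = 1 * 76 + 16
76 = 4 * 16 + 12
16 = 1 * 12 + 4
12 = 3 * 4 + 0
GCD = 4


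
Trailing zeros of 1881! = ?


floor(1881/5) = 376
floor(1881/25) = 75
floor(1881/125) = 15
floor(1881/625) = 3
Total = 469

469 trailing zeros


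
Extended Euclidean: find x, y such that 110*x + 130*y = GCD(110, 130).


Tabular extended Euclidean (each row: r = 110*s + 130*t):
r=110, s=1, t=0
r=130, s=0, t=1
q=0: r=110, s=1, t=0   [110*(1) + 130*(0) = 110]
q=1: r=20, s=-1, t=1   [110*(-1) + 130*(1) = 20]
q=5: r=10, s=6, t=-5   [110*(6) + 130*(-5) = 10]
q=2: r=0, s=-13, t=11   [110*(-13) + 130*(11) = 0]
GCD = 10; from the row with r=10: x=6, y=-5
Check: 110*(6) + 130*(-5) = 660 - 650 = 10

GCD = 10, x = 6, y = -5


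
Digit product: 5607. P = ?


5 × 6 × 0 × 7 = 0


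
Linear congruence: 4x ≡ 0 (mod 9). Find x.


GCD(4, 9) = 1, unique solution
a^(-1) mod 9 = 7
x = 7 * 0 mod 9 = 0

x ≡ 0 (mod 9)


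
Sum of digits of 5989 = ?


5 + 9 + 8 + 9 = 31


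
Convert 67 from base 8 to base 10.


67 (base 8) = 55 (decimal)
55 (decimal) = 55 (base 10)


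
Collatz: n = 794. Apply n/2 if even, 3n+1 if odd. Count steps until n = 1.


794 → 397 → 1192 → 596 → 298 → 149 → 448 → 224 → 112 → 56 → 28 → 14 → 7 → 22 → 11 → 34 → 17 → 52 → 26 → 13 → 40 → 20 → 10 → 5 → 16 → 8 → 4 → 2 → 1
Total steps = 28

28 steps


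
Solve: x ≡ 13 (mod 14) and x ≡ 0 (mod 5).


M = 14*5 = 70
M1 = M/14 = 5, M2 = M/5 = 14
M1^(-1) mod 14 = 3, M2^(-1) mod 5 = 4
x = 13*5*3 + 0*14*4 = 195
195 mod 70 = 55
Check: 55 mod 14 = 13 ✓, 55 mod 5 = 0 ✓

x ≡ 55 (mod 70)


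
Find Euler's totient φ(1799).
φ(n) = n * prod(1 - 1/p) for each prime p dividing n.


1799 = 7 × 257
Prime factors: 7, 257
φ(1799) = 1799 × (1-1/7) × (1-1/257)
= 1799 × 6/7 × 256/257 = 1536

φ(1799) = 1536


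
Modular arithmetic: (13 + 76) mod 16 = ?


13 + 76 = 89
89 mod 16 = 9


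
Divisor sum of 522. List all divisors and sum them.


Divisors of 522: 1, 2, 3, 6, 9, 18, 29, 58, 87, 174, 261, 522
Sum = 1 + 2 + 3 + 6 + 9 + 18 + 29 + 58 + 87 + 174 + 261 + 522 = 1170

σ(522) = 1170


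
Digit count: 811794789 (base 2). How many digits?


811794789 in base 2 = 110000011000110000000101100101
Number of digits = 30

30 digits (base 2)


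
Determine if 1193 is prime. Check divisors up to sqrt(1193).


Check divisors up to sqrt(1193) = 34.5398
No divisors found.
1193 is prime.

Yes, 1193 is prime


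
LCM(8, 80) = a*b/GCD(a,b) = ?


GCD(8, 80) = 8
LCM = 8*80/8 = 640/8 = 80

LCM = 80


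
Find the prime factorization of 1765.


1765 / 5 = 353
353 / 353 = 1
1765 = 5 × 353


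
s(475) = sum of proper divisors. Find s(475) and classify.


Proper divisors: 1, 5, 19, 25, 95
Sum = 1 + 5 + 19 + 25 + 95 = 145
145 < 475 → deficient

s(475) = 145 (deficient)


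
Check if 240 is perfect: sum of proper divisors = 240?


Proper divisors of 240: 1, 2, 3, 4, 5, 6, 8, 10, 12, 15, 16, 20, 24, 30, 40, 48, 60, 80, 120
Sum = 1 + 2 + 3 + 4 + 5 + 6 + 8 + 10 + 12 + 15 + 16 + 20 + 24 + 30 + 40 + 48 + 60 + 80 + 120 = 504

No, 240 is not perfect (504 ≠ 240)


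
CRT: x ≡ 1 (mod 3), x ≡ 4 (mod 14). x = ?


M = 3*14 = 42
M1 = M/3 = 14, M2 = M/14 = 3
M1^(-1) mod 3 = 2, M2^(-1) mod 14 = 5
x = 1*14*2 + 4*3*5 = 88
88 mod 42 = 4
Check: 4 mod 3 = 1 ✓, 4 mod 14 = 4 ✓

x ≡ 4 (mod 42)


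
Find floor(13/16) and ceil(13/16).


13/16 = 0.8125
floor = 0
ceil = 1

floor = 0, ceil = 1


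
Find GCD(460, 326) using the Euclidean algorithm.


460 = 1 * 326 + 134
326 = 2 * 134 + 58
134 = 2 * 58 + 18
58 = 3 * 18 + 4
18 = 4 * 4 + 2
4 = 2 * 2 + 0
GCD = 2


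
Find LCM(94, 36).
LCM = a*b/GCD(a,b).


GCD(94, 36) = 2
LCM = 94*36/2 = 3384/2 = 1692

LCM = 1692


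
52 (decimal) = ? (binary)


52 (base 10) = 52 (decimal)
52 (decimal) = 110100 (base 2)


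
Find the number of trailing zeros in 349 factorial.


floor(349/5) = 69
floor(349/25) = 13
floor(349/125) = 2
Total = 84

84 trailing zeros


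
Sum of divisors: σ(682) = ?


Divisors of 682: 1, 2, 11, 22, 31, 62, 341, 682
Sum = 1 + 2 + 11 + 22 + 31 + 62 + 341 + 682 = 1152

σ(682) = 1152


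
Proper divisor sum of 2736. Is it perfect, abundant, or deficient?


Proper divisors: 1, 2, 3, 4, 6, 8, 9, 12, 16, 18, 19, 24, 36, 38, 48, 57, 72, 76, 114, 144, 152, 171, 228, 304, 342, 456, 684, 912, 1368
Sum = 1 + 2 + 3 + 4 + 6 + 8 + 9 + 12 + 16 + 18 + 19 + 24 + 36 + 38 + 48 + 57 + 72 + 76 + 114 + 144 + 152 + 171 + 228 + 304 + 342 + 456 + 684 + 912 + 1368 = 5324
5324 > 2736 → abundant

s(2736) = 5324 (abundant)


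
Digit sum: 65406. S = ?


6 + 5 + 4 + 0 + 6 = 21


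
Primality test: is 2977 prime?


2977 / 13 = 229 (exact division)
2977 is NOT prime.

No, 2977 is not prime


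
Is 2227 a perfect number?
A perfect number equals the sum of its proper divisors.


Proper divisors of 2227: 1, 17, 131
Sum = 1 + 17 + 131 = 149

No, 2227 is not perfect (149 ≠ 2227)


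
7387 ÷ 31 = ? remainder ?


7387 = 31 * 238 + 9
Check: 7378 + 9 = 7387

q = 238, r = 9


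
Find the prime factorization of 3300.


3300 / 2 = 1650
1650 / 2 = 825
825 / 3 = 275
275 / 5 = 55
55 / 5 = 11
11 / 11 = 1
3300 = 2^2 × 3 × 5^2 × 11


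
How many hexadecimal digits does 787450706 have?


787450706 in base 16 = 2EEF8B52
Number of digits = 8

8 digits (base 16)


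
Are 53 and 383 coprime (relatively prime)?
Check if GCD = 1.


Euclidean algorithm:
383 = 7 * 53 + 12
53 = 4 * 12 + 5
12 = 2 * 5 + 2
5 = 2 * 2 + 1
2 = 2 * 1 + 0
GCD(53, 383) = 1

Yes, coprime (GCD = 1)


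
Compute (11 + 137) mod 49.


11 + 137 = 148
148 mod 49 = 1


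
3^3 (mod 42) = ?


3^1 mod 42 = 3
3^2 mod 42 = 9
3^3 mod 42 = 27


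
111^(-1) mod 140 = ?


Use the extended Euclidean algorithm on (140, 111); each row r = 140*s + 111*t:
r=140, s=1, t=0
r=111, s=0, t=1
q=1: r=29, s=1, t=-1   [140*(1) + 111*(-1) = 29]
q=3: r=24, s=-3, t=4   [140*(-3) + 111*(4) = 24]
q=1: r=5, s=4, t=-5   [140*(4) + 111*(-5) = 5]
q=4: r=4, s=-19, t=24   [140*(-19) + 111*(24) = 4]
q=1: r=1, s=23, t=-29   [140*(23) + 111*(-29) = 1]
q=4: r=0, s=-111, t=140   [140*(-111) + 111*(140) = 0]
GCD = 1 with t = -29, so 111*(-29) ≡ 1 (mod 140)
Inverse = -29 mod 140 = 111
Check: 111 * 111 = 12321 ≡ 1 (mod 140)

111^(-1) ≡ 111 (mod 140)


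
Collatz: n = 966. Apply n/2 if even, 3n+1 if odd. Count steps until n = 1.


966 → 483 → 1450 → 725 → 2176 → 1088 → 544 → 272 → 136 → 68 → 34 → 17 → 52 → 26 → 13 → 40 → 20 → 10 → 5 → 16 → 8 → 4 → 2 → 1
Total steps = 23

23 steps


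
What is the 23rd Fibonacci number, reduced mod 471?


F(k) mod 471 for k=1..23:
1, 1, 2, 3, 5, 8, 13, 21, 34, 55, 89, 144, 233, 377, 139, 45, 184, 229, 413, 171, 113, 284, 397
F(23) mod 471 = 397


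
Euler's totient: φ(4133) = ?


4133 = 4133
Prime factors: 4133
φ(4133) = 4133 × (1-1/4133)
= 4133 × 4132/4133 = 4132

φ(4133) = 4132


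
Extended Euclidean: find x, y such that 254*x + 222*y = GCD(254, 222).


Tabular extended Euclidean (each row: r = 254*s + 222*t):
r=254, s=1, t=0
r=222, s=0, t=1
q=1: r=32, s=1, t=-1   [254*(1) + 222*(-1) = 32]
q=6: r=30, s=-6, t=7   [254*(-6) + 222*(7) = 30]
q=1: r=2, s=7, t=-8   [254*(7) + 222*(-8) = 2]
q=15: r=0, s=-111, t=127   [254*(-111) + 222*(127) = 0]
GCD = 2; from the row with r=2: x=7, y=-8
Check: 254*(7) + 222*(-8) = 1778 - 1776 = 2

GCD = 2, x = 7, y = -8


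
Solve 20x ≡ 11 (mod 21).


GCD(20, 21) = 1, unique solution
a^(-1) mod 21 = 20
x = 20 * 11 mod 21 = 10

x ≡ 10 (mod 21)


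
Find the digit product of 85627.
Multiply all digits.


8 × 5 × 6 × 2 × 7 = 3360


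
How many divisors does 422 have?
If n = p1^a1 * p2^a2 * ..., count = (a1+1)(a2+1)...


422 = 2^1 × 211^1
d(422) = (1+1) × (1+1) = 4

4 divisors


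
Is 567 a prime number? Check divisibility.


567 / 3 = 189 (exact division)
567 is NOT prime.

No, 567 is not prime


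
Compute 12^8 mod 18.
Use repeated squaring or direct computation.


12^1 mod 18 = 12
12^2 mod 18 = 0
12^3 mod 18 = 0
12^4 mod 18 = 0
12^5 mod 18 = 0
12^6 mod 18 = 0
12^7 mod 18 = 0
12^8 mod 18 = 0


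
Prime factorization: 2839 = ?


2839 / 17 = 167
167 / 167 = 1
2839 = 17 × 167


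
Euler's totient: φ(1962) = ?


1962 = 2 × 3^2 × 109
Prime factors: 2, 3, 109
φ(1962) = 1962 × (1-1/2) × (1-1/3) × (1-1/109)
= 1962 × 1/2 × 2/3 × 108/109 = 648

φ(1962) = 648


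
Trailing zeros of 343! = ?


floor(343/5) = 68
floor(343/25) = 13
floor(343/125) = 2
Total = 83

83 trailing zeros


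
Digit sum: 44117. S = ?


4 + 4 + 1 + 1 + 7 = 17


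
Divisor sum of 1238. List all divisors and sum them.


Divisors of 1238: 1, 2, 619, 1238
Sum = 1 + 2 + 619 + 1238 = 1860

σ(1238) = 1860


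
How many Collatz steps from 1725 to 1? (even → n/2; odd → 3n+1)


1725 → 5176 → 2588 → 1294 → 647 → 1942 → 971 → 2914 → 1457 → 4372 → 2186 → 1093 → 3280 → 1640 → 820 → 410 → 205 → 616 → 308 → 154 → 77 → 232 → 116 → 58 → 29 → 88 → 44 → 22 → 11 → 34 → 17 → 52 → 26 → 13 → 40 → 20 → 10 → 5 → 16 → 8 → 4 → 2 → 1
Total steps = 42

42 steps


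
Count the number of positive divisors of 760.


760 = 2^3 × 5^1 × 19^1
d(760) = (3+1) × (1+1) × (1+1) = 16

16 divisors


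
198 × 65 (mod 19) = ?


198 × 65 = 12870
12870 mod 19 = 7


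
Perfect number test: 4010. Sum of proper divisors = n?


Proper divisors of 4010: 1, 2, 5, 10, 401, 802, 2005
Sum = 1 + 2 + 5 + 10 + 401 + 802 + 2005 = 3226

No, 4010 is not perfect (3226 ≠ 4010)


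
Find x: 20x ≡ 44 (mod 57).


GCD(20, 57) = 1, unique solution
a^(-1) mod 57 = 20
x = 20 * 44 mod 57 = 25

x ≡ 25 (mod 57)


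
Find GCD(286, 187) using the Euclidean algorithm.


286 = 1 * 187 + 99
187 = 1 * 99 + 88
99 = 1 * 88 + 11
88 = 8 * 11 + 0
GCD = 11


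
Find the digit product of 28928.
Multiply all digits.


2 × 8 × 9 × 2 × 8 = 2304


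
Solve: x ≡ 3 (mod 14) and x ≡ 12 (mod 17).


M = 14*17 = 238
M1 = M/14 = 17, M2 = M/17 = 14
M1^(-1) mod 14 = 5, M2^(-1) mod 17 = 11
x = 3*17*5 + 12*14*11 = 2103
2103 mod 238 = 199
Check: 199 mod 14 = 3 ✓, 199 mod 17 = 12 ✓

x ≡ 199 (mod 238)


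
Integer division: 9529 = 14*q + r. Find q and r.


9529 = 14 * 680 + 9
Check: 9520 + 9 = 9529

q = 680, r = 9


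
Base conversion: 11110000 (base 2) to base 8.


11110000 (base 2) = 240 (decimal)
240 (decimal) = 360 (base 8)


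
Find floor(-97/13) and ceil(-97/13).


-97/13 = -7.4615
floor = -8
ceil = -7

floor = -8, ceil = -7


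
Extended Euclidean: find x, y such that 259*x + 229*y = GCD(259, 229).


Tabular extended Euclidean (each row: r = 259*s + 229*t):
r=259, s=1, t=0
r=229, s=0, t=1
q=1: r=30, s=1, t=-1   [259*(1) + 229*(-1) = 30]
q=7: r=19, s=-7, t=8   [259*(-7) + 229*(8) = 19]
q=1: r=11, s=8, t=-9   [259*(8) + 229*(-9) = 11]
q=1: r=8, s=-15, t=17   [259*(-15) + 229*(17) = 8]
q=1: r=3, s=23, t=-26   [259*(23) + 229*(-26) = 3]
q=2: r=2, s=-61, t=69   [259*(-61) + 229*(69) = 2]
q=1: r=1, s=84, t=-95   [259*(84) + 229*(-95) = 1]
q=2: r=0, s=-229, t=259   [259*(-229) + 229*(259) = 0]
GCD = 1; from the row with r=1: x=84, y=-95
Check: 259*(84) + 229*(-95) = 21756 - 21755 = 1

GCD = 1, x = 84, y = -95


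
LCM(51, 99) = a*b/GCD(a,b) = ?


GCD(51, 99) = 3
LCM = 51*99/3 = 5049/3 = 1683

LCM = 1683


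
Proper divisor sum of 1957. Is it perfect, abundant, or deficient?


Proper divisors: 1, 19, 103
Sum = 1 + 19 + 103 = 123
123 < 1957 → deficient

s(1957) = 123 (deficient)


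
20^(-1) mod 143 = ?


Use the extended Euclidean algorithm on (143, 20); each row r = 143*s + 20*t:
r=143, s=1, t=0
r=20, s=0, t=1
q=7: r=3, s=1, t=-7   [143*(1) + 20*(-7) = 3]
q=6: r=2, s=-6, t=43   [143*(-6) + 20*(43) = 2]
q=1: r=1, s=7, t=-50   [143*(7) + 20*(-50) = 1]
q=2: r=0, s=-20, t=143   [143*(-20) + 20*(143) = 0]
GCD = 1 with t = -50, so 20*(-50) ≡ 1 (mod 143)
Inverse = -50 mod 143 = 93
Check: 20 * 93 = 1860 ≡ 1 (mod 143)

20^(-1) ≡ 93 (mod 143)


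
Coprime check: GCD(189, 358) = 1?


Euclidean algorithm:
358 = 1 * 189 + 169
189 = 1 * 169 + 20
169 = 8 * 20 + 9
20 = 2 * 9 + 2
9 = 4 * 2 + 1
2 = 2 * 1 + 0
GCD(189, 358) = 1

Yes, coprime (GCD = 1)


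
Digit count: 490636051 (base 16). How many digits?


490636051 in base 16 = 1D3E8313
Number of digits = 8

8 digits (base 16)


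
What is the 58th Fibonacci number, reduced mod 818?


F(k) mod 818 for k=1..58:
1, 1, 2, 3, 5, 8, 13, 21, 34, 55, 89, 144, 233, 377, 610, 169, 779, 130, 91, 221, 312, 533, 27, 560, 587, 329, 98, 427, 525, 134, 659, 793, 634, 609, 425, 216, 641, 39, 680, 719, 581, 482, 245, 727, 154, 63, 217, 280, 497, 777, 456, 415, 53, 468, 521, 171, 692, 45
F(58) mod 818 = 45


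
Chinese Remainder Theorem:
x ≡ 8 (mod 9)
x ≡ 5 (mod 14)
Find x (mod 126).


M = 9*14 = 126
M1 = M/9 = 14, M2 = M/14 = 9
M1^(-1) mod 9 = 2, M2^(-1) mod 14 = 11
x = 8*14*2 + 5*9*11 = 719
719 mod 126 = 89
Check: 89 mod 9 = 8 ✓, 89 mod 14 = 5 ✓

x ≡ 89 (mod 126)


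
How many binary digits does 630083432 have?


630083432 in base 2 = 100101100011100100111101101000
Number of digits = 30

30 digits (base 2)


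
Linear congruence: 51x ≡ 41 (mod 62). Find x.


GCD(51, 62) = 1, unique solution
a^(-1) mod 62 = 45
x = 45 * 41 mod 62 = 47

x ≡ 47 (mod 62)


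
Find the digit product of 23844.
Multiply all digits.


2 × 3 × 8 × 4 × 4 = 768


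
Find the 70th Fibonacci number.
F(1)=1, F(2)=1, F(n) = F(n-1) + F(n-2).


Sequence: 1, 1, 2, 3, 5, 8, 13, 21, 34, 55, 89, 144, 233, 377, 610, 987, 1597, 2584, 4181, 6765, 10946, 17711, 28657, 46368, 75025, 121393, 196418, 317811, 514229, 832040, 1346269, 2178309, 3524578, 5702887, 9227465, 14930352, 24157817, 39088169, 63245986, 102334155, 165580141, 267914296, 433494437, 701408733, 1134903170, 1836311903, 2971215073, 4807526976, 7778742049, 12586269025, 20365011074, 32951280099, 53316291173, 86267571272, 139583862445, 225851433717, 365435296162, 591286729879, 956722026041, 1548008755920, 2504730781961, 4052739537881, 6557470319842, 10610209857723, 17167680177565, 27777890035288, 44945570212853, 72723460248141, 117669030460994, 190392490709135
F(70) = 190392490709135


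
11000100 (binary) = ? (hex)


11000100 (base 2) = 196 (decimal)
196 (decimal) = C4 (base 16)


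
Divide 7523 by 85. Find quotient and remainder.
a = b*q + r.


7523 = 85 * 88 + 43
Check: 7480 + 43 = 7523

q = 88, r = 43


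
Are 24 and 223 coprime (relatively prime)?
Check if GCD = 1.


Euclidean algorithm:
223 = 9 * 24 + 7
24 = 3 * 7 + 3
7 = 2 * 3 + 1
3 = 3 * 1 + 0
GCD(24, 223) = 1

Yes, coprime (GCD = 1)


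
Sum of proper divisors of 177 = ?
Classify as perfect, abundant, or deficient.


Proper divisors: 1, 3, 59
Sum = 1 + 3 + 59 = 63
63 < 177 → deficient

s(177) = 63 (deficient)


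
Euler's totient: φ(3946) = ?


3946 = 2 × 1973
Prime factors: 2, 1973
φ(3946) = 3946 × (1-1/2) × (1-1/1973)
= 3946 × 1/2 × 1972/1973 = 1972

φ(3946) = 1972


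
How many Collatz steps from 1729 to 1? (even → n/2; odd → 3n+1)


1729 → 5188 → 2594 → 1297 → 3892 → 1946 → 973 → 2920 → 1460 → 730 → 365 → 1096 → 548 → 274 → 137 → 412 → 206 → 103 → 310 → 155 → 466 → 233 → 700 → 350 → 175 → 526 → 263 → 790 → 395 → 1186 → 593 → 1780 → 890 → 445 → 1336 → 668 → 334 → 167 → 502 → 251 → 754 → 377 → 1132 → 566 → 283 → 850 → 425 → 1276 → 638 → 319 → 958 → 479 → 1438 → 719 → 2158 → 1079 → 3238 → 1619 → 4858 → 2429 → 7288 → 3644 → 1822 → 911 → 2734 → 1367 → 4102 → 2051 → 6154 → 3077 → 9232 → 4616 → 2308 → 1154 → 577 → 1732 → 866 → 433 → 1300 → 650 → 325 → 976 → 488 → 244 → 122 → 61 → 184 → 92 → 46 → 23 → 70 → 35 → 106 → 53 → 160 → 80 → 40 → 20 → 10 → 5 → 16 → 8 → 4 → 2 → 1
Total steps = 104

104 steps


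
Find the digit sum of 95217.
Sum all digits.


9 + 5 + 2 + 1 + 7 = 24


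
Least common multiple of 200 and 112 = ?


GCD(200, 112) = 8
LCM = 200*112/8 = 22400/8 = 2800

LCM = 2800


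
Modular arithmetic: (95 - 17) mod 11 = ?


95 - 17 = 78
78 mod 11 = 1


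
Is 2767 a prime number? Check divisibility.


Check divisors up to sqrt(2767) = 52.6023
No divisors found.
2767 is prime.

Yes, 2767 is prime


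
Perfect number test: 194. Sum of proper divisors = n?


Proper divisors of 194: 1, 2, 97
Sum = 1 + 2 + 97 = 100

No, 194 is not perfect (100 ≠ 194)


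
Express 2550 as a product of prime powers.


2550 / 2 = 1275
1275 / 3 = 425
425 / 5 = 85
85 / 5 = 17
17 / 17 = 1
2550 = 2 × 3 × 5^2 × 17


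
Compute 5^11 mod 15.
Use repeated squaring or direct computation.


5^1 mod 15 = 5
5^2 mod 15 = 10
5^3 mod 15 = 5
5^4 mod 15 = 10
5^5 mod 15 = 5
5^6 mod 15 = 10
5^7 mod 15 = 5
5^8 mod 15 = 10
5^9 mod 15 = 5
5^10 mod 15 = 10
5^11 mod 15 = 5


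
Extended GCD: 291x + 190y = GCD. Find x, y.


Tabular extended Euclidean (each row: r = 291*s + 190*t):
r=291, s=1, t=0
r=190, s=0, t=1
q=1: r=101, s=1, t=-1   [291*(1) + 190*(-1) = 101]
q=1: r=89, s=-1, t=2   [291*(-1) + 190*(2) = 89]
q=1: r=12, s=2, t=-3   [291*(2) + 190*(-3) = 12]
q=7: r=5, s=-15, t=23   [291*(-15) + 190*(23) = 5]
q=2: r=2, s=32, t=-49   [291*(32) + 190*(-49) = 2]
q=2: r=1, s=-79, t=121   [291*(-79) + 190*(121) = 1]
q=2: r=0, s=190, t=-291   [291*(190) + 190*(-291) = 0]
GCD = 1; from the row with r=1: x=-79, y=121
Check: 291*(-79) + 190*(121) = -22989 + 22990 = 1

GCD = 1, x = -79, y = 121


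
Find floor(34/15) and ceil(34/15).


34/15 = 2.2667
floor = 2
ceil = 3

floor = 2, ceil = 3


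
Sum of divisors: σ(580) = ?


Divisors of 580: 1, 2, 4, 5, 10, 20, 29, 58, 116, 145, 290, 580
Sum = 1 + 2 + 4 + 5 + 10 + 20 + 29 + 58 + 116 + 145 + 290 + 580 = 1260

σ(580) = 1260


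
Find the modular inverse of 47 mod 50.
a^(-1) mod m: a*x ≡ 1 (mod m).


Use the extended Euclidean algorithm on (50, 47); each row r = 50*s + 47*t:
r=50, s=1, t=0
r=47, s=0, t=1
q=1: r=3, s=1, t=-1   [50*(1) + 47*(-1) = 3]
q=15: r=2, s=-15, t=16   [50*(-15) + 47*(16) = 2]
q=1: r=1, s=16, t=-17   [50*(16) + 47*(-17) = 1]
q=2: r=0, s=-47, t=50   [50*(-47) + 47*(50) = 0]
GCD = 1 with t = -17, so 47*(-17) ≡ 1 (mod 50)
Inverse = -17 mod 50 = 33
Check: 47 * 33 = 1551 ≡ 1 (mod 50)

47^(-1) ≡ 33 (mod 50)


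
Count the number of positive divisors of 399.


399 = 3^1 × 7^1 × 19^1
d(399) = (1+1) × (1+1) × (1+1) = 8

8 divisors


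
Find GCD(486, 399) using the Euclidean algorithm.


486 = 1 * 399 + 87
399 = 4 * 87 + 51
87 = 1 * 51 + 36
51 = 1 * 36 + 15
36 = 2 * 15 + 6
15 = 2 * 6 + 3
6 = 2 * 3 + 0
GCD = 3


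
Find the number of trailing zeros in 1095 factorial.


floor(1095/5) = 219
floor(1095/25) = 43
floor(1095/125) = 8
floor(1095/625) = 1
Total = 271

271 trailing zeros


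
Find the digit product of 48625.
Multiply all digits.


4 × 8 × 6 × 2 × 5 = 1920


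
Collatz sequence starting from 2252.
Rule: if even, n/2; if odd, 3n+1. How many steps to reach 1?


2252 → 1126 → 563 → 1690 → 845 → 2536 → 1268 → 634 → 317 → 952 → 476 → 238 → 119 → 358 → 179 → 538 → 269 → 808 → 404 → 202 → 101 → 304 → 152 → 76 → 38 → 19 → 58 → 29 → 88 → 44 → 22 → 11 → 34 → 17 → 52 → 26 → 13 → 40 → 20 → 10 → 5 → 16 → 8 → 4 → 2 → 1
Total steps = 45

45 steps


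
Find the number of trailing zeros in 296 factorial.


floor(296/5) = 59
floor(296/25) = 11
floor(296/125) = 2
Total = 72

72 trailing zeros


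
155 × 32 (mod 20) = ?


155 × 32 = 4960
4960 mod 20 = 0


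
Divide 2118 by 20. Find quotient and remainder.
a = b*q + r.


2118 = 20 * 105 + 18
Check: 2100 + 18 = 2118

q = 105, r = 18


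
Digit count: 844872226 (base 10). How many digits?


844872226 has 9 digits in base 10
floor(log10(844872226)) + 1 = floor(8.9268) + 1 = 9

9 digits (base 10)


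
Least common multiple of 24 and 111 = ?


GCD(24, 111) = 3
LCM = 24*111/3 = 2664/3 = 888

LCM = 888


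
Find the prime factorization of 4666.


4666 / 2 = 2333
2333 / 2333 = 1
4666 = 2 × 2333


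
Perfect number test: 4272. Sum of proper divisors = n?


Proper divisors of 4272: 1, 2, 3, 4, 6, 8, 12, 16, 24, 48, 89, 178, 267, 356, 534, 712, 1068, 1424, 2136
Sum = 1 + 2 + 3 + 4 + 6 + 8 + 12 + 16 + 24 + 48 + 89 + 178 + 267 + 356 + 534 + 712 + 1068 + 1424 + 2136 = 6888

No, 4272 is not perfect (6888 ≠ 4272)


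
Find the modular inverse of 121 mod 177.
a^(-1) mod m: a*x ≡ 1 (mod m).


Use the extended Euclidean algorithm on (177, 121); each row r = 177*s + 121*t:
r=177, s=1, t=0
r=121, s=0, t=1
q=1: r=56, s=1, t=-1   [177*(1) + 121*(-1) = 56]
q=2: r=9, s=-2, t=3   [177*(-2) + 121*(3) = 9]
q=6: r=2, s=13, t=-19   [177*(13) + 121*(-19) = 2]
q=4: r=1, s=-54, t=79   [177*(-54) + 121*(79) = 1]
q=2: r=0, s=121, t=-177   [177*(121) + 121*(-177) = 0]
GCD = 1 with t = 79, so 121*(79) ≡ 1 (mod 177)
Inverse = 79 mod 177 = 79
Check: 121 * 79 = 9559 ≡ 1 (mod 177)

121^(-1) ≡ 79 (mod 177)


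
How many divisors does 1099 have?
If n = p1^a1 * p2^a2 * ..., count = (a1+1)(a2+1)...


1099 = 7^1 × 157^1
d(1099) = (1+1) × (1+1) = 4

4 divisors


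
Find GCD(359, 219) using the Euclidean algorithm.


359 = 1 * 219 + 140
219 = 1 * 140 + 79
140 = 1 * 79 + 61
79 = 1 * 61 + 18
61 = 3 * 18 + 7
18 = 2 * 7 + 4
7 = 1 * 4 + 3
4 = 1 * 3 + 1
3 = 3 * 1 + 0
GCD = 1


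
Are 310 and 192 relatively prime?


Euclidean algorithm:
310 = 1 * 192 + 118
192 = 1 * 118 + 74
118 = 1 * 74 + 44
74 = 1 * 44 + 30
44 = 1 * 30 + 14
30 = 2 * 14 + 2
14 = 7 * 2 + 0
GCD(310, 192) = 2

No, not coprime (GCD = 2)


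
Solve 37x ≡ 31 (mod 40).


GCD(37, 40) = 1, unique solution
a^(-1) mod 40 = 13
x = 13 * 31 mod 40 = 3

x ≡ 3 (mod 40)


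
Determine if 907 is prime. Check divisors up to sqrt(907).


Check divisors up to sqrt(907) = 30.1164
No divisors found.
907 is prime.

Yes, 907 is prime


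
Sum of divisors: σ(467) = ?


Divisors of 467: 1, 467
Sum = 1 + 467 = 468

σ(467) = 468


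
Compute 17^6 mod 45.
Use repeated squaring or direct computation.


17^1 mod 45 = 17
17^2 mod 45 = 19
17^3 mod 45 = 8
17^4 mod 45 = 1
17^5 mod 45 = 17
17^6 mod 45 = 19


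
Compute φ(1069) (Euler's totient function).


1069 = 1069
Prime factors: 1069
φ(1069) = 1069 × (1-1/1069)
= 1069 × 1068/1069 = 1068

φ(1069) = 1068


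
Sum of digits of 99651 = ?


9 + 9 + 6 + 5 + 1 = 30


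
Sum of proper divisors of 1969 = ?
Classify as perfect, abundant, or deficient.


Proper divisors: 1, 11, 179
Sum = 1 + 11 + 179 = 191
191 < 1969 → deficient

s(1969) = 191 (deficient)


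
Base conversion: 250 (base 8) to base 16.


250 (base 8) = 168 (decimal)
168 (decimal) = A8 (base 16)


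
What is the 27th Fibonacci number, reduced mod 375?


F(k) mod 375 for k=1..27:
1, 1, 2, 3, 5, 8, 13, 21, 34, 55, 89, 144, 233, 2, 235, 237, 97, 334, 56, 15, 71, 86, 157, 243, 25, 268, 293
F(27) mod 375 = 293


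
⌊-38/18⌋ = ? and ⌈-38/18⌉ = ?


-38/18 = -2.1111
floor = -3
ceil = -2

floor = -3, ceil = -2


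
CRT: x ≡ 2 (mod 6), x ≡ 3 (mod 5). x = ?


M = 6*5 = 30
M1 = M/6 = 5, M2 = M/5 = 6
M1^(-1) mod 6 = 5, M2^(-1) mod 5 = 1
x = 2*5*5 + 3*6*1 = 68
68 mod 30 = 8
Check: 8 mod 6 = 2 ✓, 8 mod 5 = 3 ✓

x ≡ 8 (mod 30)


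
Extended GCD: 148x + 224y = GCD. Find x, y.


Tabular extended Euclidean (each row: r = 148*s + 224*t):
r=148, s=1, t=0
r=224, s=0, t=1
q=0: r=148, s=1, t=0   [148*(1) + 224*(0) = 148]
q=1: r=76, s=-1, t=1   [148*(-1) + 224*(1) = 76]
q=1: r=72, s=2, t=-1   [148*(2) + 224*(-1) = 72]
q=1: r=4, s=-3, t=2   [148*(-3) + 224*(2) = 4]
q=18: r=0, s=56, t=-37   [148*(56) + 224*(-37) = 0]
GCD = 4; from the row with r=4: x=-3, y=2
Check: 148*(-3) + 224*(2) = -444 + 448 = 4

GCD = 4, x = -3, y = 2


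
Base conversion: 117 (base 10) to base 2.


117 (base 10) = 117 (decimal)
117 (decimal) = 1110101 (base 2)


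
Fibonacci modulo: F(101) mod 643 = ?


F(k) mod 643 for k=1..101:
1, 1, 2, 3, 5, 8, 13, 21, 34, 55, 89, 144, 233, 377, 610, 344, 311, 12, 323, 335, 15, 350, 365, 72, 437, 509, 303, 169, 472, 641, 470, 468, 295, 120, 415, 535, 307, 199, 506, 62, 568, 630, 555, 542, 454, 353, 164, 517, 38, 555, 593, 505, 455, 317, 129, 446, 575, 378, 310, 45, 355, 400, 112, 512, 624, 493, 474, 324, 155, 479, 634, 470, 461, 288, 106, 394, 500, 251, 108, 359, 467, 183, 7, 190, 197, 387, 584, 328, 269, 597, 223, 177, 400, 577, 334, 268, 602, 227, 186, 413, 599
F(101) mod 643 = 599


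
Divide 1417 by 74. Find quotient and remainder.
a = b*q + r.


1417 = 74 * 19 + 11
Check: 1406 + 11 = 1417

q = 19, r = 11


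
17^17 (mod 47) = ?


17^1 mod 47 = 17
17^2 mod 47 = 7
17^3 mod 47 = 25
17^4 mod 47 = 2
17^5 mod 47 = 34
17^6 mod 47 = 14
17^7 mod 47 = 3
17^8 mod 47 = 4
17^9 mod 47 = 21
17^10 mod 47 = 28
17^11 mod 47 = 6
17^12 mod 47 = 8
17^13 mod 47 = 42
17^14 mod 47 = 9
17^15 mod 47 = 12
17^16 mod 47 = 16
17^17 mod 47 = 37


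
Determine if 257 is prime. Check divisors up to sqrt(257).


Check divisors up to sqrt(257) = 16.0312
No divisors found.
257 is prime.

Yes, 257 is prime


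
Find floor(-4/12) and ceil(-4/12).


-4/12 = -0.3333
floor = -1
ceil = 0

floor = -1, ceil = 0


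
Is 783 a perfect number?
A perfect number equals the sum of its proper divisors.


Proper divisors of 783: 1, 3, 9, 27, 29, 87, 261
Sum = 1 + 3 + 9 + 27 + 29 + 87 + 261 = 417

No, 783 is not perfect (417 ≠ 783)


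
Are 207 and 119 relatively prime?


Euclidean algorithm:
207 = 1 * 119 + 88
119 = 1 * 88 + 31
88 = 2 * 31 + 26
31 = 1 * 26 + 5
26 = 5 * 5 + 1
5 = 5 * 1 + 0
GCD(207, 119) = 1

Yes, coprime (GCD = 1)


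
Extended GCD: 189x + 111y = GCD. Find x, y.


Tabular extended Euclidean (each row: r = 189*s + 111*t):
r=189, s=1, t=0
r=111, s=0, t=1
q=1: r=78, s=1, t=-1   [189*(1) + 111*(-1) = 78]
q=1: r=33, s=-1, t=2   [189*(-1) + 111*(2) = 33]
q=2: r=12, s=3, t=-5   [189*(3) + 111*(-5) = 12]
q=2: r=9, s=-7, t=12   [189*(-7) + 111*(12) = 9]
q=1: r=3, s=10, t=-17   [189*(10) + 111*(-17) = 3]
q=3: r=0, s=-37, t=63   [189*(-37) + 111*(63) = 0]
GCD = 3; from the row with r=3: x=10, y=-17
Check: 189*(10) + 111*(-17) = 1890 - 1887 = 3

GCD = 3, x = 10, y = -17


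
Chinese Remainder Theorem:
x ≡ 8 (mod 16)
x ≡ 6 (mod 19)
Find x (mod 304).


M = 16*19 = 304
M1 = M/16 = 19, M2 = M/19 = 16
M1^(-1) mod 16 = 11, M2^(-1) mod 19 = 6
x = 8*19*11 + 6*16*6 = 2248
2248 mod 304 = 120
Check: 120 mod 16 = 8 ✓, 120 mod 19 = 6 ✓

x ≡ 120 (mod 304)


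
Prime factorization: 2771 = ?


2771 / 17 = 163
163 / 163 = 1
2771 = 17 × 163


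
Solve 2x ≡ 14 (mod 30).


GCD(2, 30) = 2 divides 14
Divide: 1x ≡ 7 (mod 15)
x ≡ 7 (mod 15)


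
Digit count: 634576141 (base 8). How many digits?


634576141 in base 8 = 4564556415
Number of digits = 10

10 digits (base 8)


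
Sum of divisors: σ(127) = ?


Divisors of 127: 1, 127
Sum = 1 + 127 = 128

σ(127) = 128


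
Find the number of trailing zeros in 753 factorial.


floor(753/5) = 150
floor(753/25) = 30
floor(753/125) = 6
floor(753/625) = 1
Total = 187

187 trailing zeros


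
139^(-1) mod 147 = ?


Use the extended Euclidean algorithm on (147, 139); each row r = 147*s + 139*t:
r=147, s=1, t=0
r=139, s=0, t=1
q=1: r=8, s=1, t=-1   [147*(1) + 139*(-1) = 8]
q=17: r=3, s=-17, t=18   [147*(-17) + 139*(18) = 3]
q=2: r=2, s=35, t=-37   [147*(35) + 139*(-37) = 2]
q=1: r=1, s=-52, t=55   [147*(-52) + 139*(55) = 1]
q=2: r=0, s=139, t=-147   [147*(139) + 139*(-147) = 0]
GCD = 1 with t = 55, so 139*(55) ≡ 1 (mod 147)
Inverse = 55 mod 147 = 55
Check: 139 * 55 = 7645 ≡ 1 (mod 147)

139^(-1) ≡ 55 (mod 147)


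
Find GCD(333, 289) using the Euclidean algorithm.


333 = 1 * 289 + 44
289 = 6 * 44 + 25
44 = 1 * 25 + 19
25 = 1 * 19 + 6
19 = 3 * 6 + 1
6 = 6 * 1 + 0
GCD = 1


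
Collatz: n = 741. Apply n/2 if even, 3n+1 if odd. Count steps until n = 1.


741 → 2224 → 1112 → 556 → 278 → 139 → 418 → 209 → 628 → 314 → 157 → 472 → 236 → 118 → 59 → 178 → 89 → 268 → 134 → 67 → 202 → 101 → 304 → 152 → 76 → 38 → 19 → 58 → 29 → 88 → 44 → 22 → 11 → 34 → 17 → 52 → 26 → 13 → 40 → 20 → 10 → 5 → 16 → 8 → 4 → 2 → 1
Total steps = 46

46 steps


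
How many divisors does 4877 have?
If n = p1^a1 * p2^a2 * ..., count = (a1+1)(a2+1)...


4877 = 4877^1
d(4877) = (1+1) = 2

2 divisors


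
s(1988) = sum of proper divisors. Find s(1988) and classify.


Proper divisors: 1, 2, 4, 7, 14, 28, 71, 142, 284, 497, 994
Sum = 1 + 2 + 4 + 7 + 14 + 28 + 71 + 142 + 284 + 497 + 994 = 2044
2044 > 1988 → abundant

s(1988) = 2044 (abundant)


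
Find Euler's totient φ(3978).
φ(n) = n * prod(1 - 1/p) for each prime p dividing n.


3978 = 2 × 3^2 × 13 × 17
Prime factors: 2, 3, 13, 17
φ(3978) = 3978 × (1-1/2) × (1-1/3) × (1-1/13) × (1-1/17)
= 3978 × 1/2 × 2/3 × 12/13 × 16/17 = 1152

φ(3978) = 1152


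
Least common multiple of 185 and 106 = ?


GCD(185, 106) = 1
LCM = 185*106/1 = 19610/1 = 19610

LCM = 19610


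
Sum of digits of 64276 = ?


6 + 4 + 2 + 7 + 6 = 25


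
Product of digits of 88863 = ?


8 × 8 × 8 × 6 × 3 = 9216


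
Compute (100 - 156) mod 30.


100 - 156 = -56
-56 mod 30 = 4


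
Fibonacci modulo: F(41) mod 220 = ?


F(k) mod 220 for k=1..41:
1, 1, 2, 3, 5, 8, 13, 21, 34, 55, 89, 144, 13, 157, 170, 107, 57, 164, 1, 165, 166, 111, 57, 168, 5, 173, 178, 131, 89, 0, 89, 89, 178, 47, 5, 52, 57, 109, 166, 55, 1
F(41) mod 220 = 1


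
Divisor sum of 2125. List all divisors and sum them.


Divisors of 2125: 1, 5, 17, 25, 85, 125, 425, 2125
Sum = 1 + 5 + 17 + 25 + 85 + 125 + 425 + 2125 = 2808

σ(2125) = 2808


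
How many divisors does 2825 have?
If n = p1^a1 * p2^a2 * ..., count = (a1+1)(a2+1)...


2825 = 5^2 × 113^1
d(2825) = (2+1) × (1+1) = 6

6 divisors


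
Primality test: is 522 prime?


522 / 2 = 261 (exact division)
522 is NOT prime.

No, 522 is not prime


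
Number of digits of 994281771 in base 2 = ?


994281771 in base 2 = 111011010000111000100100101011
Number of digits = 30

30 digits (base 2)


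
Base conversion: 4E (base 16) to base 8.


4E (base 16) = 78 (decimal)
78 (decimal) = 116 (base 8)


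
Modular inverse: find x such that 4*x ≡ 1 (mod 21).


Use the extended Euclidean algorithm on (21, 4); each row r = 21*s + 4*t:
r=21, s=1, t=0
r=4, s=0, t=1
q=5: r=1, s=1, t=-5   [21*(1) + 4*(-5) = 1]
q=4: r=0, s=-4, t=21   [21*(-4) + 4*(21) = 0]
GCD = 1 with t = -5, so 4*(-5) ≡ 1 (mod 21)
Inverse = -5 mod 21 = 16
Check: 4 * 16 = 64 ≡ 1 (mod 21)

4^(-1) ≡ 16 (mod 21)


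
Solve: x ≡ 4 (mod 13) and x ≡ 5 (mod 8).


M = 13*8 = 104
M1 = M/13 = 8, M2 = M/8 = 13
M1^(-1) mod 13 = 5, M2^(-1) mod 8 = 5
x = 4*8*5 + 5*13*5 = 485
485 mod 104 = 69
Check: 69 mod 13 = 4 ✓, 69 mod 8 = 5 ✓

x ≡ 69 (mod 104)


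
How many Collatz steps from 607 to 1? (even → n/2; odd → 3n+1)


607 → 1822 → 911 → 2734 → 1367 → 4102 → 2051 → 6154 → 3077 → 9232 → 4616 → 2308 → 1154 → 577 → 1732 → 866 → 433 → 1300 → 650 → 325 → 976 → 488 → 244 → 122 → 61 → 184 → 92 → 46 → 23 → 70 → 35 → 106 → 53 → 160 → 80 → 40 → 20 → 10 → 5 → 16 → 8 → 4 → 2 → 1
Total steps = 43

43 steps


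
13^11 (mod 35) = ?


13^1 mod 35 = 13
13^2 mod 35 = 29
13^3 mod 35 = 27
13^4 mod 35 = 1
13^5 mod 35 = 13
13^6 mod 35 = 29
13^7 mod 35 = 27
13^8 mod 35 = 1
13^9 mod 35 = 13
13^10 mod 35 = 29
13^11 mod 35 = 27


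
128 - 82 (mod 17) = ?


128 - 82 = 46
46 mod 17 = 12


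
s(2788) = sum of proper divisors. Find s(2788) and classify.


Proper divisors: 1, 2, 4, 17, 34, 41, 68, 82, 164, 697, 1394
Sum = 1 + 2 + 4 + 17 + 34 + 41 + 68 + 82 + 164 + 697 + 1394 = 2504
2504 < 2788 → deficient

s(2788) = 2504 (deficient)


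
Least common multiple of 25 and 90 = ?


GCD(25, 90) = 5
LCM = 25*90/5 = 2250/5 = 450

LCM = 450


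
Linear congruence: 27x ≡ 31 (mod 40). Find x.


GCD(27, 40) = 1, unique solution
a^(-1) mod 40 = 3
x = 3 * 31 mod 40 = 13

x ≡ 13 (mod 40)


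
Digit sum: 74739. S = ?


7 + 4 + 7 + 3 + 9 = 30


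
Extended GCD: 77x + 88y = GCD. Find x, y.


Tabular extended Euclidean (each row: r = 77*s + 88*t):
r=77, s=1, t=0
r=88, s=0, t=1
q=0: r=77, s=1, t=0   [77*(1) + 88*(0) = 77]
q=1: r=11, s=-1, t=1   [77*(-1) + 88*(1) = 11]
q=7: r=0, s=8, t=-7   [77*(8) + 88*(-7) = 0]
GCD = 11; from the row with r=11: x=-1, y=1
Check: 77*(-1) + 88*(1) = -77 + 88 = 11

GCD = 11, x = -1, y = 1


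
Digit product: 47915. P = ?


4 × 7 × 9 × 1 × 5 = 1260


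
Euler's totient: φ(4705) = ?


4705 = 5 × 941
Prime factors: 5, 941
φ(4705) = 4705 × (1-1/5) × (1-1/941)
= 4705 × 4/5 × 940/941 = 3760

φ(4705) = 3760


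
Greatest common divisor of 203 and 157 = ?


203 = 1 * 157 + 46
157 = 3 * 46 + 19
46 = 2 * 19 + 8
19 = 2 * 8 + 3
8 = 2 * 3 + 2
3 = 1 * 2 + 1
2 = 2 * 1 + 0
GCD = 1


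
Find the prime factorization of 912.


912 / 2 = 456
456 / 2 = 228
228 / 2 = 114
114 / 2 = 57
57 / 3 = 19
19 / 19 = 1
912 = 2^4 × 3 × 19


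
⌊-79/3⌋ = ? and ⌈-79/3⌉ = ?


-79/3 = -26.3333
floor = -27
ceil = -26

floor = -27, ceil = -26


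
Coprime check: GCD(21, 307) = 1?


Euclidean algorithm:
307 = 14 * 21 + 13
21 = 1 * 13 + 8
13 = 1 * 8 + 5
8 = 1 * 5 + 3
5 = 1 * 3 + 2
3 = 1 * 2 + 1
2 = 2 * 1 + 0
GCD(21, 307) = 1

Yes, coprime (GCD = 1)


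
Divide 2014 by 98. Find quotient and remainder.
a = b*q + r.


2014 = 98 * 20 + 54
Check: 1960 + 54 = 2014

q = 20, r = 54


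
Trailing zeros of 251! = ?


floor(251/5) = 50
floor(251/25) = 10
floor(251/125) = 2
Total = 62

62 trailing zeros
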